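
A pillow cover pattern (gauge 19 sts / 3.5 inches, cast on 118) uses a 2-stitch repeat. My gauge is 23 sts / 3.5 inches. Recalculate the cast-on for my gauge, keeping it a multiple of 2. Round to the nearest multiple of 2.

CO 142 sts.

118 × 23 / 19 = 142.84.
Nearest multiple of 2: 142.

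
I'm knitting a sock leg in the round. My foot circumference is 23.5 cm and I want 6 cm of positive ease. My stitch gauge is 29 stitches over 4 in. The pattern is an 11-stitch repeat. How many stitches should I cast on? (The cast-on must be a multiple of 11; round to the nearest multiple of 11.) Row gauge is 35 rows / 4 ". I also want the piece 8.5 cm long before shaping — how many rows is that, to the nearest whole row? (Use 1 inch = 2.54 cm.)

Finished = 23.5 + 6 = 29.5 cm.
29.5 cm × 1/2.54 = 11.61 inches.
29/4 = 7.25 sts per in; 11.61 × 7.25 = 84.20 sts.
Nearest multiple of 11 → 88.
8.5 cm = 3.35 inches; × 8.75 = 29.28 → 29 rows.

Cast on 88 stitches; work 29 rows.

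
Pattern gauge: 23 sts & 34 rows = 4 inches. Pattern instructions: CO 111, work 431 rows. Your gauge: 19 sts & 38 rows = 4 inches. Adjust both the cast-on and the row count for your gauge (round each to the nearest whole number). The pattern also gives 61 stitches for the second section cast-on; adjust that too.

Cast on 92 stitches; work 482 rows; second section cast-on 50 stitches.

Stitches: 111 × 19/23 = 91.70 → 92.
Rows: 431 × 38/34 = 481.71 → 482.
second section cast-on: 61 × 19/23 = 50.39 → 50.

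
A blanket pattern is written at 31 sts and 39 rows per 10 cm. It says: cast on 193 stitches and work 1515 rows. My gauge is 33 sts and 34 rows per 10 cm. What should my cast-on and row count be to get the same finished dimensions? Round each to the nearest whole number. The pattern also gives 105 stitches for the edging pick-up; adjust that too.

Cast on 205 stitches; work 1321 rows; edging pick-up 112 stitches.

Stitches: 193 × 33/31 = 205.45 → 205.
Rows: 1515 × 34/39 = 1320.77 → 1321.
edging pick-up: 105 × 33/31 = 111.77 → 112.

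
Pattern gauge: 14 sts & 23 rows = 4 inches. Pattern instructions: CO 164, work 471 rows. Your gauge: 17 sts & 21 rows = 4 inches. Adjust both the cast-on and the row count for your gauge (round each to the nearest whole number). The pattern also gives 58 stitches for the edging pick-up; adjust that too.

Stitches: 164 × 17/14 = 199.14 → 199.
Rows: 471 × 21/23 = 430.04 → 430.
edging pick-up: 58 × 17/14 = 70.43 → 70.

Cast on 199 stitches; work 430 rows; edging pick-up 70 stitches.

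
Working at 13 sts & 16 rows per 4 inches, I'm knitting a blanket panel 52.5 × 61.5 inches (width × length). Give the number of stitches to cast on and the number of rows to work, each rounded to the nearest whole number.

Stitch gauge = 13/4 = 3.25 sts/in; 52.5 × 3.25 = 170.62 → 171 sts.
Row gauge = 16/4 = 4 rows/in; 61.5 × 4 = 246.00 → 246 rows.

Cast on 171 stitches and work 246 rows.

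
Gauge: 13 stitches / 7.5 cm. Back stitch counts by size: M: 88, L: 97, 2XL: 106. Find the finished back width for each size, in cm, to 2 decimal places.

13/7.5 = 1.733 sts per cm.
M: 88 / 1.733 = 50.769 → 50.77 cm.
L: 97 / 1.733 = 55.962 → 55.96 cm.
2XL: 106 / 1.733 = 61.154 → 61.15 cm.

M 50.77 cm; L 55.96 cm; 2XL 61.15 cm.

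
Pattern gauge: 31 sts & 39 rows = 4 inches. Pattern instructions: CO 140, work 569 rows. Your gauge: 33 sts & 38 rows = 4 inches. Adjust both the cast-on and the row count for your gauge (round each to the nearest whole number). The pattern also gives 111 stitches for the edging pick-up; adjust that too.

Stitches: 140 × 33/31 = 149.03 → 149.
Rows: 569 × 38/39 = 554.41 → 554.
edging pick-up: 111 × 33/31 = 118.16 → 118.

Cast on 149 stitches; work 554 rows; edging pick-up 118 stitches.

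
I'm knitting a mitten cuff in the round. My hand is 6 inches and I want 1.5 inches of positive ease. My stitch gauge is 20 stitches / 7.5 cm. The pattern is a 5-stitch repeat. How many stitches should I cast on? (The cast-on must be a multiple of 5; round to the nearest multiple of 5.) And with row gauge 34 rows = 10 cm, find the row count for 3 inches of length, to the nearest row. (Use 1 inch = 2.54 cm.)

Cast on 50 stitches; work 26 rows.

Finished = 6 + 1.5 = 7.5 inches.
7.5 inches × 2.54 = 19.05 cm.
20/7.5 = 2.667 sts per cm; 19.05 × 2.667 = 50.80 sts.
Nearest multiple of 5 → 50.
3 inches = 7.62 cm; × 3.4 = 25.91 → 26 rows.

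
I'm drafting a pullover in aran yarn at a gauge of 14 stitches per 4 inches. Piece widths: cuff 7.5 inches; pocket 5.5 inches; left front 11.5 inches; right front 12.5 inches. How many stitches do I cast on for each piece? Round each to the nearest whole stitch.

cuff 26; pocket 19; left front 40; right front 44.

Rate = 14/4 = 3.5 sts per in.
cuff: 7.5 × 3.5 = 26.25 → 26.
pocket: 5.5 × 3.5 = 19.25 → 19.
left front: 11.5 × 3.5 = 40.25 → 40.
right front: 12.5 × 3.5 = 43.75 → 44.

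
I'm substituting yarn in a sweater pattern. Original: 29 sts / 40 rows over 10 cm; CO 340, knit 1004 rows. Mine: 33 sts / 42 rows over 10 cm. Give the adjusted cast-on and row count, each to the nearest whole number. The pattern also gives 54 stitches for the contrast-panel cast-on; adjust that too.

Cast on 387 stitches; work 1054 rows; contrast-panel cast-on 61 stitches.

Stitches: 340 × 33/29 = 386.90 → 387.
Rows: 1004 × 42/40 = 1054.20 → 1054.
contrast-panel cast-on: 54 × 33/29 = 61.45 → 61.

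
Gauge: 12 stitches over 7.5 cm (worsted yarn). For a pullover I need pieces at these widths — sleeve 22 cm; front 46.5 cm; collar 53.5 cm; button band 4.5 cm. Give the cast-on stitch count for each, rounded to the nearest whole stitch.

sleeve 35; front 74; collar 86; button band 7.

Rate = 12/7.5 = 1.6 sts per cm.
sleeve: 22 × 1.6 = 35.20 → 35.
front: 46.5 × 1.6 = 74.40 → 74.
collar: 53.5 × 1.6 = 85.60 → 86.
button band: 4.5 × 1.6 = 7.20 → 7.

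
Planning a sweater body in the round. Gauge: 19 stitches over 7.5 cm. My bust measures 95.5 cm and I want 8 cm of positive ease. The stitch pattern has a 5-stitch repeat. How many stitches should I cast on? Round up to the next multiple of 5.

CO 265 sts.

Finished = 95.5 + 8 = 103.5 cm.
19 / 7.5 = 2.533 sts/cm.
103.5 × 2.533 = 262.20 sts.
Next multiple of 5: 265.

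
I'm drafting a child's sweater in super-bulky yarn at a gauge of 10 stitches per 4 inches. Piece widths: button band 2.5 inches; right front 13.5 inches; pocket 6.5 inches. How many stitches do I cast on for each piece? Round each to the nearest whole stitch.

Rate = 10/4 = 2.5 sts per in.
button band: 2.5 × 2.5 = 6.25 → 6.
right front: 13.5 × 2.5 = 33.75 → 34.
pocket: 6.5 × 2.5 = 16.25 → 16.

button band 6; right front 34; pocket 16.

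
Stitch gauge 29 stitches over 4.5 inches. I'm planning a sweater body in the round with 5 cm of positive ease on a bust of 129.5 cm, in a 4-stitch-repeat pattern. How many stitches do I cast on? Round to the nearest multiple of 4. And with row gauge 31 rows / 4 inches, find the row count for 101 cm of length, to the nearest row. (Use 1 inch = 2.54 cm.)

Cast on 340 stitches; work 308 rows.

Finished = 129.5 + 5 = 134.5 cm.
134.5 cm × 1/2.54 = 52.95 inches.
29/4.5 = 6.444 sts per in; 52.95 × 6.444 = 341.25 sts.
Nearest multiple of 4 → 340.
101 cm = 39.76 inches; × 7.75 = 308.17 → 308 rows.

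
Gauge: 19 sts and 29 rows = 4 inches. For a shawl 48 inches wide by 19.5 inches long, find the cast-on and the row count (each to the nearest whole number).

Cast on 228 stitches and work 141 rows.

Stitch gauge = 19/4 = 4.75 sts/in; 48 × 4.75 = 228.00 → 228 sts.
Row gauge = 29/4 = 7.25 rows/in; 19.5 × 7.25 = 141.38 → 141 rows.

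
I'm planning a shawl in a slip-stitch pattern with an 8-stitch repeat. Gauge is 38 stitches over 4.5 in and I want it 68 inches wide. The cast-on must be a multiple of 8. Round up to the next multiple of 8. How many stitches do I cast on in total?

38 / 4.5 = 8.444 sts per inch.
68 × 8.444 = 574.22 sts.
Next multiple of 8: 576.

576 stitches.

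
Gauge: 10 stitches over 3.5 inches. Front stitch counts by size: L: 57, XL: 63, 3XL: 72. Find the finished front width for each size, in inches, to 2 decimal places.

10/3.5 = 2.857 sts per in.
L: 57 / 2.857 = 19.950 → 19.95 in.
XL: 63 / 2.857 = 22.050 → 22.05 in.
3XL: 72 / 2.857 = 25.200 → 25.20 in.

L 19.95 inches; XL 22.05 inches; 3XL 25.20 inches.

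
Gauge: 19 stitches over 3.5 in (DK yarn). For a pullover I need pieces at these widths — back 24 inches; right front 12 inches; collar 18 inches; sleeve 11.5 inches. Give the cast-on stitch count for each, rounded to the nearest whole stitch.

Rate = 19/3.5 = 5.429 sts per in.
back: 24 × 5.429 = 130.29 → 130.
right front: 12 × 5.429 = 65.14 → 65.
collar: 18 × 5.429 = 97.71 → 98.
sleeve: 11.5 × 5.429 = 62.43 → 62.

back 130; right front 65; collar 98; sleeve 62.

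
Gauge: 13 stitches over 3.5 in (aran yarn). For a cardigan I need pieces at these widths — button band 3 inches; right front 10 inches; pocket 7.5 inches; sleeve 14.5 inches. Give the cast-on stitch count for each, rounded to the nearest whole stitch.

Rate = 13/3.5 = 3.714 sts per in.
button band: 3 × 3.714 = 11.14 → 11.
right front: 10 × 3.714 = 37.14 → 37.
pocket: 7.5 × 3.714 = 27.86 → 28.
sleeve: 14.5 × 3.714 = 53.86 → 54.

button band 11; right front 37; pocket 28; sleeve 54.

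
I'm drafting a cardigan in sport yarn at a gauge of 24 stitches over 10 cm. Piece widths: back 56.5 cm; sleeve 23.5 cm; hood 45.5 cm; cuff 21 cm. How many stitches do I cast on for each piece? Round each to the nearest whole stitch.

Rate = 24/10 = 2.4 sts per cm.
back: 56.5 × 2.4 = 135.60 → 136.
sleeve: 23.5 × 2.4 = 56.40 → 56.
hood: 45.5 × 2.4 = 109.20 → 109.
cuff: 21 × 2.4 = 50.40 → 50.

back 136; sleeve 56; hood 109; cuff 50.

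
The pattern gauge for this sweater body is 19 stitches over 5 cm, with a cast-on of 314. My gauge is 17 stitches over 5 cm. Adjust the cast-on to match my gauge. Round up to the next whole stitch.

Cast on 281 stitches.

Scale factor = 17 / 19 = 0.895.
314 × 17 / 19 = 280.95 sts.
→ 281 sts.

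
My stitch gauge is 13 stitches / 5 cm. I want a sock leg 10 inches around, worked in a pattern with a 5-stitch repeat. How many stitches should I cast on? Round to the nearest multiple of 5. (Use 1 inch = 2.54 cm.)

CO 65 sts.

10 in = 10 × 2.54 = 25.40 cm.
13 / 5 = 2.6 sts/cm.
25.40 × 2.6 = 66.04 sts.
→ 65.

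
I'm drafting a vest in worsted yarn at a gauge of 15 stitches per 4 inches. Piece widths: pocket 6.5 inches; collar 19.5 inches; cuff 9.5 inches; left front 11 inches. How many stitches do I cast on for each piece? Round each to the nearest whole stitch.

Rate = 15/4 = 3.75 sts per in.
pocket: 6.5 × 3.75 = 24.38 → 24.
collar: 19.5 × 3.75 = 73.12 → 73.
cuff: 9.5 × 3.75 = 35.62 → 36.
left front: 11 × 3.75 = 41.25 → 41.

pocket 24; collar 73; cuff 36; left front 41.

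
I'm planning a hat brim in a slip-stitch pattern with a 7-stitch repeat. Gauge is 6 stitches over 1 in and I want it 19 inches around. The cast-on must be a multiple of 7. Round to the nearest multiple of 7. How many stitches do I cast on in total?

6 / 1 = 6 sts per inch.
19 × 6 = 114.00 sts.
Nearest multiple of 7: 112.

112 stitches.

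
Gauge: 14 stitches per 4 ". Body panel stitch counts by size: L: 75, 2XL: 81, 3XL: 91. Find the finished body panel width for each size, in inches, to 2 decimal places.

L 21.43 inches; 2XL 23.14 inches; 3XL 26.00 inches.

14/4 = 3.5 sts per in.
L: 75 / 3.5 = 21.429 → 21.43 in.
2XL: 81 / 3.5 = 23.143 → 23.14 in.
3XL: 91 / 3.5 = 26.000 → 26.00 in.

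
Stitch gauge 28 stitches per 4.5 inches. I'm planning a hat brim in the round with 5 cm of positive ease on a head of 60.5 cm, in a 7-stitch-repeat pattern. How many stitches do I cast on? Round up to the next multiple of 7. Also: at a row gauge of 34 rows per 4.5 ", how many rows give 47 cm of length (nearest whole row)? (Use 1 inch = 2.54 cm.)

Cast on 161 stitches; work 140 rows.

Finished = 60.5 + 5 = 65.5 cm.
65.5 cm × 1/2.54 = 25.79 inches.
28/4.5 = 6.222 sts per in; 25.79 × 6.222 = 160.45 sts.
Next multiple of 7 → 161.
47 cm = 18.50 inches; × 7.556 = 139.81 → 140 rows.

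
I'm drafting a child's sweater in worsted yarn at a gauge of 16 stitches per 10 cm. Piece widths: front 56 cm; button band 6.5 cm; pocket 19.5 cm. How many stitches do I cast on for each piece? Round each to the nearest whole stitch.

Rate = 16/10 = 1.6 sts per cm.
front: 56 × 1.6 = 89.60 → 90.
button band: 6.5 × 1.6 = 10.40 → 10.
pocket: 19.5 × 1.6 = 31.20 → 31.

front 90; button band 10; pocket 31.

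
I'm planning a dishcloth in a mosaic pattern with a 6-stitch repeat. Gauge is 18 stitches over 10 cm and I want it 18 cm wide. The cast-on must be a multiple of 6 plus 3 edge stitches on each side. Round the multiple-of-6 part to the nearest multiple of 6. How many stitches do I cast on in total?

18 / 10 = 1.8 sts per cm.
18 × 1.8 = 32.40 sts.
Less 6 edge sts → 26.40 for the repeat.
Nearest multiple of 6: 24.
Add back 6 edge sts → 30.

Cast on 30 stitches.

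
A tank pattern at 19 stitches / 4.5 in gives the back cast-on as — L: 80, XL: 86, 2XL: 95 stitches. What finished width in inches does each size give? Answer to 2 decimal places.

L 18.95 inches; XL 20.37 inches; 2XL 22.50 inches.

19/4.5 = 4.222 sts per in.
L: 80 / 4.222 = 18.947 → 18.95 in.
XL: 86 / 4.222 = 20.368 → 20.37 in.
2XL: 95 / 4.222 = 22.500 → 22.50 in.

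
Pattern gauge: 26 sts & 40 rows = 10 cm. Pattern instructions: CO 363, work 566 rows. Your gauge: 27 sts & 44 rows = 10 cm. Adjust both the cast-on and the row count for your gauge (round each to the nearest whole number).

Stitches: 363 × 27/26 = 376.96 → 377.
Rows: 566 × 44/40 = 622.60 → 623.

Cast on 377 stitches; work 623 rows.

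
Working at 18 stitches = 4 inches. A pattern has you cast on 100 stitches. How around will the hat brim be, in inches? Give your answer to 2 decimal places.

22.22 inches.

18 stitches / 4 inch = 4.5 stitches per inch.
100 / 4.5 = 22.222 inches.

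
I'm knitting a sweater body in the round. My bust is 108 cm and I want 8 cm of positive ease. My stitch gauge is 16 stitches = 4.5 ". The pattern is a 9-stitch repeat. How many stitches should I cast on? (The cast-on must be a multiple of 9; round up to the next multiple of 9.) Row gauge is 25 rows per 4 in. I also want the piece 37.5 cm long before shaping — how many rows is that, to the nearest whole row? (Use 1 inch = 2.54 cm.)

Cast on 171 stitches; work 92 rows.

Finished = 108 + 8 = 116 cm.
116 cm × 1/2.54 = 45.67 inches.
16/4.5 = 3.556 sts per in; 45.67 × 3.556 = 162.38 sts.
Next multiple of 9 → 171.
37.5 cm = 14.76 inches; × 6.25 = 92.27 → 92 rows.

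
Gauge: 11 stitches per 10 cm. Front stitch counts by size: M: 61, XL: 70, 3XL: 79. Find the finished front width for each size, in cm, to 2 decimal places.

11/10 = 1.1 sts per cm.
M: 61 / 1.1 = 55.455 → 55.45 cm.
XL: 70 / 1.1 = 63.636 → 63.64 cm.
3XL: 79 / 1.1 = 71.818 → 71.82 cm.

M 55.45 cm; XL 63.64 cm; 3XL 71.82 cm.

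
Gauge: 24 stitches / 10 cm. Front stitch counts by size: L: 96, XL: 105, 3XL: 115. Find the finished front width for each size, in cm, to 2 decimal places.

24/10 = 2.4 sts per cm.
L: 96 / 2.4 = 40.000 → 40.00 cm.
XL: 105 / 2.4 = 43.750 → 43.75 cm.
3XL: 115 / 2.4 = 47.917 → 47.92 cm.

L 40.00 cm; XL 43.75 cm; 3XL 47.92 cm.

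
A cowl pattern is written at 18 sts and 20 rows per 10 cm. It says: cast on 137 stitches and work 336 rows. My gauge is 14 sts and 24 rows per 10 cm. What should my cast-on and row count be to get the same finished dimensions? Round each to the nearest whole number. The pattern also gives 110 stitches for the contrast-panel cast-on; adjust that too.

Cast on 107 stitches; work 403 rows; contrast-panel cast-on 86 stitches.

Stitches: 137 × 14/18 = 106.56 → 107.
Rows: 336 × 24/20 = 403.20 → 403.
contrast-panel cast-on: 110 × 14/18 = 85.56 → 86.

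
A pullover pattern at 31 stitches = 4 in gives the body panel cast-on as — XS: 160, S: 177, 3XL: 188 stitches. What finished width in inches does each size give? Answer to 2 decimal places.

XS 20.65 inches; S 22.84 inches; 3XL 24.26 inches.

31/4 = 7.75 sts per in.
XS: 160 / 7.75 = 20.645 → 20.65 in.
S: 177 / 7.75 = 22.839 → 22.84 in.
3XL: 188 / 7.75 = 24.258 → 24.26 in.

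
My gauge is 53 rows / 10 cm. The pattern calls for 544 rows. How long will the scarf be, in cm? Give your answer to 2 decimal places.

53 rows / 10 cm = 5.3 rows per cm.
544 / 5.3 = 102.642 cm.

102.64 cm.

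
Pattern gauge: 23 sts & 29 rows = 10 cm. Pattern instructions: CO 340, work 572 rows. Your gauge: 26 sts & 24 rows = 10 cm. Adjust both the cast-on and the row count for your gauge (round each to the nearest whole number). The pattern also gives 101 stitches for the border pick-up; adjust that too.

Stitches: 340 × 26/23 = 384.35 → 384.
Rows: 572 × 24/29 = 473.38 → 473.
border pick-up: 101 × 26/23 = 114.17 → 114.

Cast on 384 stitches; work 473 rows; border pick-up 114 stitches.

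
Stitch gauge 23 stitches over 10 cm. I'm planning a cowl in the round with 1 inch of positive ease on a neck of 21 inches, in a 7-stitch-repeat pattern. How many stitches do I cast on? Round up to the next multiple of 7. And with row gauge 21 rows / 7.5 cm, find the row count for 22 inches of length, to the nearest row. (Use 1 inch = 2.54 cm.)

Cast on 133 stitches; work 156 rows.

Finished = 21 + 1 = 22 inches.
22 inches × 2.54 = 55.88 cm.
23/10 = 2.3 sts per cm; 55.88 × 2.3 = 128.52 sts.
Next multiple of 7 → 133.
22 inches = 55.88 cm; × 2.8 = 156.46 → 156 rows.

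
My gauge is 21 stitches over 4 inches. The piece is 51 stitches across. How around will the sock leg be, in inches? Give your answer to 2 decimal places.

9.71 inches.

21 stitches / 4 inch = 5.25 stitches per inch.
51 / 5.25 = 9.714 inches.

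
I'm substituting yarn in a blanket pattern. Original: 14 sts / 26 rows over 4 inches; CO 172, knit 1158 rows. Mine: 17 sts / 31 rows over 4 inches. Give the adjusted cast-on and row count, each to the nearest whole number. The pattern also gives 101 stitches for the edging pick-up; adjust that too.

Stitches: 172 × 17/14 = 208.86 → 209.
Rows: 1158 × 31/26 = 1380.69 → 1381.
edging pick-up: 101 × 17/14 = 122.64 → 123.

Cast on 209 stitches; work 1381 rows; edging pick-up 123 stitches.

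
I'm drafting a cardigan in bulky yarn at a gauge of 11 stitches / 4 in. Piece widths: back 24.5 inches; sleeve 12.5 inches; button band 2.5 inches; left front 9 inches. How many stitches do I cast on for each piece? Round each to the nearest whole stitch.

Rate = 11/4 = 2.75 sts per in.
back: 24.5 × 2.75 = 67.38 → 67.
sleeve: 12.5 × 2.75 = 34.38 → 34.
button band: 2.5 × 2.75 = 6.88 → 7.
left front: 9 × 2.75 = 24.75 → 25.

back 67; sleeve 34; button band 7; left front 25.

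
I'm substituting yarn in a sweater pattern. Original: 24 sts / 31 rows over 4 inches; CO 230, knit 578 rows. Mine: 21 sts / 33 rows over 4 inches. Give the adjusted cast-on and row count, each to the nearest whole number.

Stitches: 230 × 21/24 = 201.25 → 201.
Rows: 578 × 33/31 = 615.29 → 615.

Cast on 201 stitches; work 615 rows.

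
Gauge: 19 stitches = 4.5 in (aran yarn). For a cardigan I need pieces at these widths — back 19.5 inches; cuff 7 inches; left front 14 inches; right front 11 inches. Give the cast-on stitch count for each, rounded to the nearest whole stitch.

Rate = 19/4.5 = 4.222 sts per in.
back: 19.5 × 4.222 = 82.33 → 82.
cuff: 7 × 4.222 = 29.56 → 30.
left front: 14 × 4.222 = 59.11 → 59.
right front: 11 × 4.222 = 46.44 → 46.

back 82; cuff 30; left front 59; right front 46.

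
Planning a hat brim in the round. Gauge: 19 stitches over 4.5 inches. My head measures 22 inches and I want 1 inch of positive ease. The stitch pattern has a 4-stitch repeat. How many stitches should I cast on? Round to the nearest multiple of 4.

Finished = 22 + 1 = 23 inches.
19 / 4.5 = 4.222 sts/in.
23 × 4.222 = 97.11 sts.
Nearest multiple of 4: 96.

CO 96 sts.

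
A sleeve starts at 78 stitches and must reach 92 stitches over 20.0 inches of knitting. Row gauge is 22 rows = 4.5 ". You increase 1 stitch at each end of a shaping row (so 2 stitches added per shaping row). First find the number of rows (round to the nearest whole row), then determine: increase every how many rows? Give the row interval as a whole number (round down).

Rows = 20.0 × 4.889 = 97.8 → 98 rows.
Stitches to add: 14 → 7 shaping rows (at 2 st each).
98 / 7 = 14.00 → every 14 rows.

Increase every 14th row.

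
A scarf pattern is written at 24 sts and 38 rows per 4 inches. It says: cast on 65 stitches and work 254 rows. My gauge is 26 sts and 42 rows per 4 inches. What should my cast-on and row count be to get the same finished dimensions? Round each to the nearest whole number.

Cast on 70 stitches; work 281 rows.

Stitches: 65 × 26/24 = 70.42 → 70.
Rows: 254 × 42/38 = 280.74 → 281.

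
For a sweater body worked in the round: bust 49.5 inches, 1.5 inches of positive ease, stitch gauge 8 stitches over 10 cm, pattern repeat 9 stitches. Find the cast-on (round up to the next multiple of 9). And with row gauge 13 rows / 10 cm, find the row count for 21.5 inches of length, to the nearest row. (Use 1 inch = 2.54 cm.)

Finished = 49.5 + 1.5 = 51 inches.
51 inches × 2.54 = 129.54 cm.
8/10 = 0.8 sts per cm; 129.54 × 0.8 = 103.63 sts.
Next multiple of 9 → 108.
21.5 inches = 54.61 cm; × 1.3 = 70.99 → 71 rows.

Cast on 108 stitches; work 71 rows.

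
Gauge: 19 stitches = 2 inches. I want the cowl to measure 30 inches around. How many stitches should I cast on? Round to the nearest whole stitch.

19 stitches / 2 in = 9.5 stitches per inch.
30 × 9.5 = 285.00 stitches.

285 stitches.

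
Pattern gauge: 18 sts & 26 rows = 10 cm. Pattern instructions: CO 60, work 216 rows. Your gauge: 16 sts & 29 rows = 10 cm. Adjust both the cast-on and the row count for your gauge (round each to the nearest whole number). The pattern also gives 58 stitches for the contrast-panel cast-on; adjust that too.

Cast on 53 stitches; work 241 rows; contrast-panel cast-on 52 stitches.

Stitches: 60 × 16/18 = 53.33 → 53.
Rows: 216 × 29/26 = 240.92 → 241.
contrast-panel cast-on: 58 × 16/18 = 51.56 → 52.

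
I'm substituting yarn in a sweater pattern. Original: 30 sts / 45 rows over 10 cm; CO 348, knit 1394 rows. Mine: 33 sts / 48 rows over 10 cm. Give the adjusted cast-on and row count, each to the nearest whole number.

Cast on 383 stitches; work 1487 rows.

Stitches: 348 × 33/30 = 382.80 → 383.
Rows: 1394 × 48/45 = 1486.93 → 1487.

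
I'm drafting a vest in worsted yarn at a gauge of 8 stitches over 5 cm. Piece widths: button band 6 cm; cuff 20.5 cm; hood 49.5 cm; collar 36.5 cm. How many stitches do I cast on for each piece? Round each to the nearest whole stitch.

button band 10; cuff 33; hood 79; collar 58.

Rate = 8/5 = 1.6 sts per cm.
button band: 6 × 1.6 = 9.60 → 10.
cuff: 20.5 × 1.6 = 32.80 → 33.
hood: 49.5 × 1.6 = 79.20 → 79.
collar: 36.5 × 1.6 = 58.40 → 58.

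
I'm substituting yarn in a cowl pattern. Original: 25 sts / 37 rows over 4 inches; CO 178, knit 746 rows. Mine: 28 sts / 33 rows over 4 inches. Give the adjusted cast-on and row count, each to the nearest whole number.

Stitches: 178 × 28/25 = 199.36 → 199.
Rows: 746 × 33/37 = 665.35 → 665.

Cast on 199 stitches; work 665 rows.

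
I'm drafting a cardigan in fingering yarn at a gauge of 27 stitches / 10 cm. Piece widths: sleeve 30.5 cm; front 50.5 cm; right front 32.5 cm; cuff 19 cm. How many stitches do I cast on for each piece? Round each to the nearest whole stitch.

Rate = 27/10 = 2.7 sts per cm.
sleeve: 30.5 × 2.7 = 82.35 → 82.
front: 50.5 × 2.7 = 136.35 → 136.
right front: 32.5 × 2.7 = 87.75 → 88.
cuff: 19 × 2.7 = 51.30 → 51.

sleeve 82; front 136; right front 88; cuff 51.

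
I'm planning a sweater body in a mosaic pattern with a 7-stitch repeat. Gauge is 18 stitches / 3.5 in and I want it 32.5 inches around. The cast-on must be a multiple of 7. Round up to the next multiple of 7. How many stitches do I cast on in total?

18 / 3.5 = 5.143 sts per inch.
32.5 × 5.143 = 167.14 sts.
Next multiple of 7: 168.

Cast on 168 stitches.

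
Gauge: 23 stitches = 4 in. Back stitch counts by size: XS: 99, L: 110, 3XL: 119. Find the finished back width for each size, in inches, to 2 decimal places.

XS 17.22 inches; L 19.13 inches; 3XL 20.70 inches.

23/4 = 5.75 sts per in.
XS: 99 / 5.75 = 17.217 → 17.22 in.
L: 110 / 5.75 = 19.130 → 19.13 in.
3XL: 119 / 5.75 = 20.696 → 20.70 in.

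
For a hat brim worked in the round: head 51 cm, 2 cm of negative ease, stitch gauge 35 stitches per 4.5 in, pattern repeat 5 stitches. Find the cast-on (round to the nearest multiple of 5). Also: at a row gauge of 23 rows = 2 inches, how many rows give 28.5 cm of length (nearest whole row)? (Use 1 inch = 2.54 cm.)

Cast on 150 stitches; work 129 rows.

Finished = 51 − 2 = 49 cm.
49 cm × 1/2.54 = 19.29 inches.
35/4.5 = 7.778 sts per in; 19.29 × 7.778 = 150.04 sts.
Nearest multiple of 5 → 150.
28.5 cm = 11.22 inches; × 11.5 = 129.04 → 129 rows.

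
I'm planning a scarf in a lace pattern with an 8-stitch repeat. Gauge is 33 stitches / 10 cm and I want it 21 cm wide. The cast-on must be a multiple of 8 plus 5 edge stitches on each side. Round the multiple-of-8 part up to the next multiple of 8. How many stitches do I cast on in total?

33 / 10 = 3.3 sts per cm.
21 × 3.3 = 69.30 sts.
Less 10 edge sts → 59.30 for the repeat.
Next multiple of 8: 64.
Add back 10 edge sts → 74.

74 stitches.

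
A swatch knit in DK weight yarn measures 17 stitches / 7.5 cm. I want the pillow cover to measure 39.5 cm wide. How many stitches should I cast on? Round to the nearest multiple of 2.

CO 90 sts.

17 stitches / 7.5 cm = 2.267 stitches per cm.
39.5 × 2.267 = 89.53 stitches.
Round to nearest multiple of 2 → 90.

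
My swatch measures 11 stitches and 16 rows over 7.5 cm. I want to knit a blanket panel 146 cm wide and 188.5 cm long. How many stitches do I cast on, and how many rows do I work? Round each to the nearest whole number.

Stitch gauge = 11/7.5 = 1.467 sts/cm; 146 × 1.467 = 214.13 → 214 sts.
Row gauge = 16/7.5 = 2.133 rows/cm; 188.5 × 2.133 = 402.13 → 402 rows.

Cast on 214 stitches and work 402 rows.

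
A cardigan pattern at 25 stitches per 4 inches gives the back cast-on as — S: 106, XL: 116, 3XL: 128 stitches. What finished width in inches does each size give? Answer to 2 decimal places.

25/4 = 6.25 sts per in.
S: 106 / 6.25 = 16.960 → 16.96 in.
XL: 116 / 6.25 = 18.560 → 18.56 in.
3XL: 128 / 6.25 = 20.480 → 20.48 in.

S 16.96 inches; XL 18.56 inches; 3XL 20.48 inches.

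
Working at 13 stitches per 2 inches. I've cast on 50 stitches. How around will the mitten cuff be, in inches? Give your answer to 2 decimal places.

7.69 inches.

13 stitches / 2 inch = 6.5 stitches per inch.
50 / 6.5 = 7.692 inches.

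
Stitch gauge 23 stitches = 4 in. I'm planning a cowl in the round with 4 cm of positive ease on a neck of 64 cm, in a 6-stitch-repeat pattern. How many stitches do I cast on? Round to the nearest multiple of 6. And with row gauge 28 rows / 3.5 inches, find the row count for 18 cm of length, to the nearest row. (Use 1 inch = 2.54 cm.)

Finished = 64 + 4 = 68 cm.
68 cm × 1/2.54 = 26.77 inches.
23/4 = 5.75 sts per in; 26.77 × 5.75 = 153.94 sts.
Nearest multiple of 6 → 156.
18 cm = 7.09 inches; × 8 = 56.69 → 57 rows.

Cast on 156 stitches; work 57 rows.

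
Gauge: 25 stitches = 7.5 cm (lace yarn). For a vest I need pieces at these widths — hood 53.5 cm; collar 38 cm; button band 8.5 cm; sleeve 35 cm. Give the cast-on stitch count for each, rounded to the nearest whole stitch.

hood 178; collar 127; button band 28; sleeve 117.

Rate = 25/7.5 = 3.333 sts per cm.
hood: 53.5 × 3.333 = 178.33 → 178.
collar: 38 × 3.333 = 126.67 → 127.
button band: 8.5 × 3.333 = 28.33 → 28.
sleeve: 35 × 3.333 = 116.67 → 117.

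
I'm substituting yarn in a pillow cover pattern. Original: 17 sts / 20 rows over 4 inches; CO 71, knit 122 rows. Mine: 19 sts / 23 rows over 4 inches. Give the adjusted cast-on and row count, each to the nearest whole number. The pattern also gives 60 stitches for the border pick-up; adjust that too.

Stitches: 71 × 19/17 = 79.35 → 79.
Rows: 122 × 23/20 = 140.30 → 140.
border pick-up: 60 × 19/17 = 67.06 → 67.

Cast on 79 stitches; work 140 rows; border pick-up 67 stitches.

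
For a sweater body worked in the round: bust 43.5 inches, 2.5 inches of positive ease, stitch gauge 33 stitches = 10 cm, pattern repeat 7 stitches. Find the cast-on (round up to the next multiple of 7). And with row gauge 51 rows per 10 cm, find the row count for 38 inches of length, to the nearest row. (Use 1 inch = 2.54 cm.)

Cast on 392 stitches; work 492 rows.

Finished = 43.5 + 2.5 = 46 inches.
46 inches × 2.54 = 116.84 cm.
33/10 = 3.3 sts per cm; 116.84 × 3.3 = 385.57 sts.
Next multiple of 7 → 392.
38 inches = 96.52 cm; × 5.1 = 492.25 → 492 rows.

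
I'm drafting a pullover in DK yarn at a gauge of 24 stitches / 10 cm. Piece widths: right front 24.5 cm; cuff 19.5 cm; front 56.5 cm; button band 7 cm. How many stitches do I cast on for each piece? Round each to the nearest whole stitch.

right front 59; cuff 47; front 136; button band 17.

Rate = 24/10 = 2.4 sts per cm.
right front: 24.5 × 2.4 = 58.80 → 59.
cuff: 19.5 × 2.4 = 46.80 → 47.
front: 56.5 × 2.4 = 135.60 → 136.
button band: 7 × 2.4 = 16.80 → 17.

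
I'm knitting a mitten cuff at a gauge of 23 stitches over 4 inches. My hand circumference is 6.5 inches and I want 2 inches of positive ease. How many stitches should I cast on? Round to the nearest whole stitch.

Finished = 6.5 + 2 = 8.5 in.
23 / 4 = 5.75 sts per inch.
8.50 × 5.75 = 48.88 sts.
→ 49 sts.

49 stitches.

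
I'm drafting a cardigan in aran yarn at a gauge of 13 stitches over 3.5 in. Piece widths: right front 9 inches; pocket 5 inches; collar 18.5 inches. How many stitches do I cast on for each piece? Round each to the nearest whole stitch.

right front 33; pocket 19; collar 69.

Rate = 13/3.5 = 3.714 sts per in.
right front: 9 × 3.714 = 33.43 → 33.
pocket: 5 × 3.714 = 18.57 → 19.
collar: 18.5 × 3.714 = 68.71 → 69.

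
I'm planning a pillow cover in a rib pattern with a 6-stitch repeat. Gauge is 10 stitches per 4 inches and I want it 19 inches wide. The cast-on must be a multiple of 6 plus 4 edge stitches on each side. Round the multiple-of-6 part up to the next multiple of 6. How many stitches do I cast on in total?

10 / 4 = 2.5 sts per inch.
19 × 2.5 = 47.50 sts.
Less 8 edge sts → 39.50 for the repeat.
Next multiple of 6: 42.
Add back 8 edge sts → 50.

Cast on 50 stitches.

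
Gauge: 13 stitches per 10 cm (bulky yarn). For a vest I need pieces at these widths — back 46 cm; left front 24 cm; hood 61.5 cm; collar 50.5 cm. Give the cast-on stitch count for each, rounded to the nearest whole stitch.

Rate = 13/10 = 1.3 sts per cm.
back: 46 × 1.3 = 59.80 → 60.
left front: 24 × 1.3 = 31.20 → 31.
hood: 61.5 × 1.3 = 79.95 → 80.
collar: 50.5 × 1.3 = 65.65 → 66.

back 60; left front 31; hood 80; collar 66.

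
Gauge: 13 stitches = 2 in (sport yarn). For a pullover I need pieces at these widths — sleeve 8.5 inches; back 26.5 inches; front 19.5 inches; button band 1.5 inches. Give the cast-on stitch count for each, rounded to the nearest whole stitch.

Rate = 13/2 = 6.5 sts per in.
sleeve: 8.5 × 6.5 = 55.25 → 55.
back: 26.5 × 6.5 = 172.25 → 172.
front: 19.5 × 6.5 = 126.75 → 127.
button band: 1.5 × 6.5 = 9.75 → 10.

sleeve 55; back 172; front 127; button band 10.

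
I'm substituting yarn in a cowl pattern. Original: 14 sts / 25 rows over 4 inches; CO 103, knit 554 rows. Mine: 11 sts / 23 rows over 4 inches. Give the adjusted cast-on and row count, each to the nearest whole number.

Cast on 81 stitches; work 510 rows.

Stitches: 103 × 11/14 = 80.93 → 81.
Rows: 554 × 23/25 = 509.68 → 510.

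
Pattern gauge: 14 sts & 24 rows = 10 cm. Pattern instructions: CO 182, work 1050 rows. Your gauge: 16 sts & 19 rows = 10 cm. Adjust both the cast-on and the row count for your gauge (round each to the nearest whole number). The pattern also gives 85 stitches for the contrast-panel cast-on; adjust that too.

Cast on 208 stitches; work 831 rows; contrast-panel cast-on 97 stitches.

Stitches: 182 × 16/14 = 208.00 → 208.
Rows: 1050 × 19/24 = 831.25 → 831.
contrast-panel cast-on: 85 × 16/14 = 97.14 → 97.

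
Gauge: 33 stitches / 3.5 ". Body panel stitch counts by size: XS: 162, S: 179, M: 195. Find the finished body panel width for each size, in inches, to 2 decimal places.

33/3.5 = 9.429 sts per in.
XS: 162 / 9.429 = 17.182 → 17.18 in.
S: 179 / 9.429 = 18.985 → 18.98 in.
M: 195 / 9.429 = 20.682 → 20.68 in.

XS 17.18 inches; S 18.98 inches; M 20.68 inches.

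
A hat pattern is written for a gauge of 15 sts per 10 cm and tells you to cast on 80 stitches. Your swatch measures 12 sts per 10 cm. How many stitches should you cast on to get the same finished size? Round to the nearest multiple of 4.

Scale factor = 12 / 15 = 0.800.
80 × 12 / 15 = 64.00 sts.

64 stitches.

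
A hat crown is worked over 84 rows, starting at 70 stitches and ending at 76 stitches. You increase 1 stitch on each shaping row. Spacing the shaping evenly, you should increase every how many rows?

Increase every 14th row.

Stitches to add: |76 − 70| = 6.
Shaping rows needed: 6 / 1 = 6.
84 rows / 6 = every 14 rows.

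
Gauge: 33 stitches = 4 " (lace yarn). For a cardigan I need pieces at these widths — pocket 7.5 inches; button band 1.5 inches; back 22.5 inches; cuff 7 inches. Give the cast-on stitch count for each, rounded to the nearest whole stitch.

Rate = 33/4 = 8.25 sts per in.
pocket: 7.5 × 8.25 = 61.88 → 62.
button band: 1.5 × 8.25 = 12.38 → 12.
back: 22.5 × 8.25 = 185.62 → 186.
cuff: 7 × 8.25 = 57.75 → 58.

pocket 62; button band 12; back 186; cuff 58.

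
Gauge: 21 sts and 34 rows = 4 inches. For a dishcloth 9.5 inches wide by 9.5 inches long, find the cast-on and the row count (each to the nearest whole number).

Stitch gauge = 21/4 = 5.25 sts/in; 9.5 × 5.25 = 49.88 → 50 sts.
Row gauge = 34/4 = 8.5 rows/in; 9.5 × 8.5 = 80.75 → 81 rows.

Cast on 50 stitches and work 81 rows.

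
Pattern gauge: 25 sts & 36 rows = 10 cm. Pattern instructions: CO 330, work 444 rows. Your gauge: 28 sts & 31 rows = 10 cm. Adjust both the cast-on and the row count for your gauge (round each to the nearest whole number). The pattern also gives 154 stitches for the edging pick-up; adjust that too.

Stitches: 330 × 28/25 = 369.60 → 370.
Rows: 444 × 31/36 = 382.33 → 382.
edging pick-up: 154 × 28/25 = 172.48 → 172.

Cast on 370 stitches; work 382 rows; edging pick-up 172 stitches.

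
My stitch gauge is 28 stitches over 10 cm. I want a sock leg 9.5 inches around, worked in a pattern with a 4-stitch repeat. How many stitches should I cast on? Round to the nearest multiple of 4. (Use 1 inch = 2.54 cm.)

68 stitches.

9.5 in = 9.5 × 2.54 = 24.13 cm.
28 / 10 = 2.8 sts/cm.
24.13 × 2.8 = 67.56 sts.
→ 68.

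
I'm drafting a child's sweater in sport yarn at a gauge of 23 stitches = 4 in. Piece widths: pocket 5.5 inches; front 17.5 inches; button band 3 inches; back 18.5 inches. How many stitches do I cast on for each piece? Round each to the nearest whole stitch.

pocket 32; front 101; button band 17; back 106.

Rate = 23/4 = 5.75 sts per in.
pocket: 5.5 × 5.75 = 31.62 → 32.
front: 17.5 × 5.75 = 100.62 → 101.
button band: 3 × 5.75 = 17.25 → 17.
back: 18.5 × 5.75 = 106.38 → 106.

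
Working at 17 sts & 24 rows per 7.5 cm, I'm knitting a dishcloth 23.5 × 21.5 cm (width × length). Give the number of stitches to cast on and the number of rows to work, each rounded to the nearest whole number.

Cast on 53 stitches and work 69 rows.

Stitch gauge = 17/7.5 = 2.267 sts/cm; 23.5 × 2.267 = 53.27 → 53 sts.
Row gauge = 24/7.5 = 3.2 rows/cm; 21.5 × 3.2 = 68.80 → 69 rows.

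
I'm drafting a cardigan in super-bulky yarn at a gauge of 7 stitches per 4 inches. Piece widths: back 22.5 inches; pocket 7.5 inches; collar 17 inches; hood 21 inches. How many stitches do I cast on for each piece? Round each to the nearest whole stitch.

Rate = 7/4 = 1.75 sts per in.
back: 22.5 × 1.75 = 39.38 → 39.
pocket: 7.5 × 1.75 = 13.12 → 13.
collar: 17 × 1.75 = 29.75 → 30.
hood: 21 × 1.75 = 36.75 → 37.

back 39; pocket 13; collar 30; hood 37.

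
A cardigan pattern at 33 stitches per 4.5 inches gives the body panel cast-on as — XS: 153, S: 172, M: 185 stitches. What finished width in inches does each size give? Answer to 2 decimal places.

33/4.5 = 7.333 sts per in.
XS: 153 / 7.333 = 20.864 → 20.86 in.
S: 172 / 7.333 = 23.455 → 23.45 in.
M: 185 / 7.333 = 25.227 → 25.23 in.

XS 20.86 inches; S 23.45 inches; M 25.23 inches.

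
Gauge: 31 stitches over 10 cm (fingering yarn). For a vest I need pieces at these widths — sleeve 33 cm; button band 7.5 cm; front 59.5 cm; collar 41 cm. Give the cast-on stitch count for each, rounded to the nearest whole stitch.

Rate = 31/10 = 3.1 sts per cm.
sleeve: 33 × 3.1 = 102.30 → 102.
button band: 7.5 × 3.1 = 23.25 → 23.
front: 59.5 × 3.1 = 184.45 → 184.
collar: 41 × 3.1 = 127.10 → 127.

sleeve 102; button band 23; front 184; collar 127.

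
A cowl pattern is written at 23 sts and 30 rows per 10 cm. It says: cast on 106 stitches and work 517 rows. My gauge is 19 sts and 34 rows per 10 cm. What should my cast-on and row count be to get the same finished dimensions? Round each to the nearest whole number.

Cast on 88 stitches; work 586 rows.

Stitches: 106 × 19/23 = 87.57 → 88.
Rows: 517 × 34/30 = 585.93 → 586.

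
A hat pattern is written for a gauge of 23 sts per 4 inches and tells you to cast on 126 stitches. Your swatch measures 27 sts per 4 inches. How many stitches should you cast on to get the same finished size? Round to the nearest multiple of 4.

Scale factor = 27 / 23 = 1.174.
126 × 27 / 23 = 147.91 sts.
→ 148 sts.

Cast on 148 stitches.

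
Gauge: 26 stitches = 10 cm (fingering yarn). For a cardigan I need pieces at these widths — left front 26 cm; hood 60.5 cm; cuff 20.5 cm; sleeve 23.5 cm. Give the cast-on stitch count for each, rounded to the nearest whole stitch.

left front 68; hood 157; cuff 53; sleeve 61.

Rate = 26/10 = 2.6 sts per cm.
left front: 26 × 2.6 = 67.60 → 68.
hood: 60.5 × 2.6 = 157.30 → 157.
cuff: 20.5 × 2.6 = 53.30 → 53.
sleeve: 23.5 × 2.6 = 61.10 → 61.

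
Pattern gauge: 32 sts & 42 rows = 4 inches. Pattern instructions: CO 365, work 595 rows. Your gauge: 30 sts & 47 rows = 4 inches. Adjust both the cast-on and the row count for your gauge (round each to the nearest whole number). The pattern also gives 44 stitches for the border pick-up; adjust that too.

Cast on 342 stitches; work 666 rows; border pick-up 41 stitches.

Stitches: 365 × 30/32 = 342.19 → 342.
Rows: 595 × 47/42 = 665.83 → 666.
border pick-up: 44 × 30/32 = 41.25 → 41.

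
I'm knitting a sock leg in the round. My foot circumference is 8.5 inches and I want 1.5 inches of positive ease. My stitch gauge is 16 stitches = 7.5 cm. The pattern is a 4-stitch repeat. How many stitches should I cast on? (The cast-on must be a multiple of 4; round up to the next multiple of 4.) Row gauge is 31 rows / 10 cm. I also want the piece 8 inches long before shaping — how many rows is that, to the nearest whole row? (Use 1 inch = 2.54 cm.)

Cast on 56 stitches; work 63 rows.

Finished = 8.5 + 1.5 = 10 inches.
10 inches × 2.54 = 25.40 cm.
16/7.5 = 2.133 sts per cm; 25.40 × 2.133 = 54.19 sts.
Next multiple of 4 → 56.
8 inches = 20.32 cm; × 3.1 = 62.99 → 63 rows.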